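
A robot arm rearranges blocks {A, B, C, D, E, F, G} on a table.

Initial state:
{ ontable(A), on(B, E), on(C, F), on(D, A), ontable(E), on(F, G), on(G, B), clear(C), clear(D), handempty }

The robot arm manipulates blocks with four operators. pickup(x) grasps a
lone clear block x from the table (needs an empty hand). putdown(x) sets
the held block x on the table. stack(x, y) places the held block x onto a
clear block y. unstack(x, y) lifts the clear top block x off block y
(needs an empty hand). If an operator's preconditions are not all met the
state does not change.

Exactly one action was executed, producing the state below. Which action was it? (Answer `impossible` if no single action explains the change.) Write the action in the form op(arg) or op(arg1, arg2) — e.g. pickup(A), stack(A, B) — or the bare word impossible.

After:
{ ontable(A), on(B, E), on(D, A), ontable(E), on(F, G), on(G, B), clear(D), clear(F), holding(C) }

unstack(C, F)

target: towers=[A/D; E/B/G/F] holding=C
     unstack(D, A) → towers=[A; E/B/G/F/C] holding=D
     unstack(C, F) → towers=[A/D; E/B/G/F] holding=C  ← match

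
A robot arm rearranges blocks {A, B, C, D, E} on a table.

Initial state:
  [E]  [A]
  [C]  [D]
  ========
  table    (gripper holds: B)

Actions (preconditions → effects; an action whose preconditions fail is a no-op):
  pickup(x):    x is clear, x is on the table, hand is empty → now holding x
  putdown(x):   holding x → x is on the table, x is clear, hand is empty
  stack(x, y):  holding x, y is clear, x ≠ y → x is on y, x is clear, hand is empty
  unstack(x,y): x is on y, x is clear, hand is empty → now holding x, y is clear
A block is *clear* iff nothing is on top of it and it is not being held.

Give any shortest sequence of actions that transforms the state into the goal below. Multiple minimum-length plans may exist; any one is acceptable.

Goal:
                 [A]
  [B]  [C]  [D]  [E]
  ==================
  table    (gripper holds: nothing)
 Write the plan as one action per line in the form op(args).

step 1 (putdown(B)): towers=[B; C/E; D/A] holding=-
step 2 (unstack(E, C)): towers=[B; C; D/A] holding=E
step 3 (putdown(E)): towers=[B; C; D/A; E] holding=-
step 4 (unstack(A, D)): towers=[B; C; D; E] holding=A
step 5 (stack(A, E)): towers=[B; C; D; E/A] holding=-
goal check: towers=[B; C; D; E/A] holding=- — reached (length 5, optimal by BFS)

putdown(B)
unstack(E, C)
putdown(E)
unstack(A, D)
stack(A, E)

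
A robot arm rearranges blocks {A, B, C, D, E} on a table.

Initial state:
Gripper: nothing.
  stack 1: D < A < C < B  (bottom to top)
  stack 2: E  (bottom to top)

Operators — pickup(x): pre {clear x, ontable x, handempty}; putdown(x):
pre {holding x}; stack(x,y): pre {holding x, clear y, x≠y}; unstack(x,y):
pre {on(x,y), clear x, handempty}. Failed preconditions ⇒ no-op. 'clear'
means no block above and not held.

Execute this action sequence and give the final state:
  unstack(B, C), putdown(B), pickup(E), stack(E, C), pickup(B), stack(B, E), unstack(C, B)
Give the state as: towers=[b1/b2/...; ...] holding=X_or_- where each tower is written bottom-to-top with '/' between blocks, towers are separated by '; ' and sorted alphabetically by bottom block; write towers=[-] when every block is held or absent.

towers=[D/A/C/E/B] holding=-

step 1 (unstack(B, C)): towers=[D/A/C; E] holding=B
step 2 (putdown(B)): towers=[B; D/A/C; E] holding=-
step 3 (pickup(E)): towers=[B; D/A/C] holding=E
step 4 (stack(E, C)): towers=[B; D/A/C/E] holding=-
step 5 (pickup(B)): towers=[D/A/C/E] holding=B
step 6 (stack(B, E)): towers=[D/A/C/E/B] holding=-
step 7 (unstack(C, B)) [no-op]: towers=[D/A/C/E/B] holding=-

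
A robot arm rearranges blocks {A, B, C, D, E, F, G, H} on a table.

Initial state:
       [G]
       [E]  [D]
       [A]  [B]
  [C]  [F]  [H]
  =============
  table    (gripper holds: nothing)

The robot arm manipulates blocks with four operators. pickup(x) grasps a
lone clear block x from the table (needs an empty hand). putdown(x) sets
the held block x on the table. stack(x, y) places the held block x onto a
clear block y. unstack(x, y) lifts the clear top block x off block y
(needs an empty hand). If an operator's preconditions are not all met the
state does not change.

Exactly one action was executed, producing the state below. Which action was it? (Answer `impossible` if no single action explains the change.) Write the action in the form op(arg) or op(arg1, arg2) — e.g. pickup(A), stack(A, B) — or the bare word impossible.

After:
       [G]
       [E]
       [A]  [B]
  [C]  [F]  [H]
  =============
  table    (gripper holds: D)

unstack(D, B)

target: towers=[C; F/A/E/G; H/B] holding=D
     unstack(G, E) → towers=[C; F/A/E; H/B/D] holding=G
     unstack(D, B) → towers=[C; F/A/E/G; H/B] holding=D  ← match
         pickup(C) → towers=[F/A/E/G; H/B/D] holding=C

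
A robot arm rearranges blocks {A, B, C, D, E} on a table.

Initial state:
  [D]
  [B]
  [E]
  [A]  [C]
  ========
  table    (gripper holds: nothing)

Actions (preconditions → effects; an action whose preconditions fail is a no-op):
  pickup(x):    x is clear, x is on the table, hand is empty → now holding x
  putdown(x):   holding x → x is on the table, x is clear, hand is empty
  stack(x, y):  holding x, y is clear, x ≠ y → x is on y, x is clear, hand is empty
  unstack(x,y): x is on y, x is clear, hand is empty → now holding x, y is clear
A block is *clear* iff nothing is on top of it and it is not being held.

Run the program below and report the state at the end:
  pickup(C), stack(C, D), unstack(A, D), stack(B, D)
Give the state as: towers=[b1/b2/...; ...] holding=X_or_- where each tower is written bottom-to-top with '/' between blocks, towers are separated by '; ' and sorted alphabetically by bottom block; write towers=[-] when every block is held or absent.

towers=[A/E/B/D/C] holding=-

step 1 (pickup(C)): towers=[A/E/B/D] holding=C
step 2 (stack(C, D)): towers=[A/E/B/D/C] holding=-
step 3 (unstack(A, D)) [no-op]: towers=[A/E/B/D/C] holding=-
step 4 (stack(B, D)) [no-op]: towers=[A/E/B/D/C] holding=-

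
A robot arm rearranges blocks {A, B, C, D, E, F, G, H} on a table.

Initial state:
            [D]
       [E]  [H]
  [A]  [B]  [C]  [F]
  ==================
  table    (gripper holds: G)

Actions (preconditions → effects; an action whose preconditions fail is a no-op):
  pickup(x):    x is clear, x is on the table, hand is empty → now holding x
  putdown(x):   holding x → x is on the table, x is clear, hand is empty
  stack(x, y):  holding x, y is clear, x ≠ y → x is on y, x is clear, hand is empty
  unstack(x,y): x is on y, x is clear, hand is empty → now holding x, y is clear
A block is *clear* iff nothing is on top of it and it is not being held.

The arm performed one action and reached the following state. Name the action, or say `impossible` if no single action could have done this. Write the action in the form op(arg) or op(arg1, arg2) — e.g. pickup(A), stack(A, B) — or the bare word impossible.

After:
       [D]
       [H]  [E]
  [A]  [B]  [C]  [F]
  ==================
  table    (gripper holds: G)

impossible

target: towers=[A; B/H/D; C/E; F] holding=G
        putdown(G) → towers=[A; B/E; C/H/D; F; G] holding=-
       stack(G, A) → towers=[A/G; B/E; C/H/D; F] holding=-
       stack(G, E) → towers=[A; B/E/G; C/H/D; F] holding=-
       stack(G, F) → towers=[A; B/E; C/H/D; F/G] holding=-
       stack(G, D) → towers=[A; B/E; C/H/D/G; F] holding=-
none of the 5 applicable actions match → impossible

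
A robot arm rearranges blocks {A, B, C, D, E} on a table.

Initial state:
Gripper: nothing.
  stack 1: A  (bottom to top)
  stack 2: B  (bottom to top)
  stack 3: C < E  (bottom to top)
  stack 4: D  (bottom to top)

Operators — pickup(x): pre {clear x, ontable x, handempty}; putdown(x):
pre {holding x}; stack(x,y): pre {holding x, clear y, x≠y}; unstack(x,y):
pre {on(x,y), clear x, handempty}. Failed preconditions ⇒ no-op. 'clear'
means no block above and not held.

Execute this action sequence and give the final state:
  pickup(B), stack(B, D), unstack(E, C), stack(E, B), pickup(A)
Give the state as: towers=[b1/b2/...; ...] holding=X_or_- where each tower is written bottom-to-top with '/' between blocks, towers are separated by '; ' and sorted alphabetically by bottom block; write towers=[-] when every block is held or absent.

step 1 (pickup(B)): towers=[A; C/E; D] holding=B
step 2 (stack(B, D)): towers=[A; C/E; D/B] holding=-
step 3 (unstack(E, C)): towers=[A; C; D/B] holding=E
step 4 (stack(E, B)): towers=[A; C; D/B/E] holding=-
step 5 (pickup(A)): towers=[C; D/B/E] holding=A

towers=[C; D/B/E] holding=A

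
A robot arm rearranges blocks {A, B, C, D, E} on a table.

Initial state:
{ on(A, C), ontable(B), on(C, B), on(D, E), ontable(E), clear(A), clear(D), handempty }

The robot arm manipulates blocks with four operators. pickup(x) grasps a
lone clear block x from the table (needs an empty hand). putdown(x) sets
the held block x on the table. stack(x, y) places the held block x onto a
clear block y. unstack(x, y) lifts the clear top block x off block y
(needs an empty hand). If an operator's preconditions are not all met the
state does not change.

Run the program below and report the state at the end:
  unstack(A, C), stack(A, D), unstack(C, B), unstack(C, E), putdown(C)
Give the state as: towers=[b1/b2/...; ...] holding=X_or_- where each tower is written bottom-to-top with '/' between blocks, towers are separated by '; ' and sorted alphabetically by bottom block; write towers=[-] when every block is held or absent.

step 1 (unstack(A, C)): towers=[B/C; E/D] holding=A
step 2 (stack(A, D)): towers=[B/C; E/D/A] holding=-
step 3 (unstack(C, B)): towers=[B; E/D/A] holding=C
step 4 (unstack(C, E)) [no-op]: towers=[B; E/D/A] holding=C
step 5 (putdown(C)): towers=[B; C; E/D/A] holding=-

towers=[B; C; E/D/A] holding=-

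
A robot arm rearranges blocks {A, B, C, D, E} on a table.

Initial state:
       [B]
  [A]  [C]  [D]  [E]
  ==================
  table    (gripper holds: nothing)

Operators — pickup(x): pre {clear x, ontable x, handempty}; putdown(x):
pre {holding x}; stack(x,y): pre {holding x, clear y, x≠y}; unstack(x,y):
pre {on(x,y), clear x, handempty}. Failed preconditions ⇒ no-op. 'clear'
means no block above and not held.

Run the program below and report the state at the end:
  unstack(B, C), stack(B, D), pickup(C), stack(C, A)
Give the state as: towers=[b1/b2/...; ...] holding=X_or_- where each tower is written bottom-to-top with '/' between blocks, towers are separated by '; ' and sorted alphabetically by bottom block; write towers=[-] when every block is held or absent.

step 1 (unstack(B, C)): towers=[A; C; D; E] holding=B
step 2 (stack(B, D)): towers=[A; C; D/B; E] holding=-
step 3 (pickup(C)): towers=[A; D/B; E] holding=C
step 4 (stack(C, A)): towers=[A/C; D/B; E] holding=-

towers=[A/C; D/B; E] holding=-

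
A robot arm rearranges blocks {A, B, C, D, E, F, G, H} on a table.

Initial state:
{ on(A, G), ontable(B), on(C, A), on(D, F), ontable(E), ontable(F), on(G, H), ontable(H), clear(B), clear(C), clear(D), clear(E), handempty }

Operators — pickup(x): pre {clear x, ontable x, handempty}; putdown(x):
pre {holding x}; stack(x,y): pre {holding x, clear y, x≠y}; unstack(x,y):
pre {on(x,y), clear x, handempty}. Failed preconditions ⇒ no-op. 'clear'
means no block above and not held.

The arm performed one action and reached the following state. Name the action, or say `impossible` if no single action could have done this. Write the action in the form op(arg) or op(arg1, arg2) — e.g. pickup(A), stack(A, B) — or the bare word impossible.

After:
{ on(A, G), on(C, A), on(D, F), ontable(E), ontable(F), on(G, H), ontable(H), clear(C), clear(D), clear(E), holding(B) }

target: towers=[E; F/D; H/G/A/C] holding=B
         pickup(E) → towers=[B; F/D; H/G/A/C] holding=E
         pickup(B) → towers=[E; F/D; H/G/A/C] holding=B  ← match
     unstack(D, F) → towers=[B; E; F; H/G/A/C] holding=D
     unstack(C, A) → towers=[B; E; F/D; H/G/A] holding=C

pickup(B)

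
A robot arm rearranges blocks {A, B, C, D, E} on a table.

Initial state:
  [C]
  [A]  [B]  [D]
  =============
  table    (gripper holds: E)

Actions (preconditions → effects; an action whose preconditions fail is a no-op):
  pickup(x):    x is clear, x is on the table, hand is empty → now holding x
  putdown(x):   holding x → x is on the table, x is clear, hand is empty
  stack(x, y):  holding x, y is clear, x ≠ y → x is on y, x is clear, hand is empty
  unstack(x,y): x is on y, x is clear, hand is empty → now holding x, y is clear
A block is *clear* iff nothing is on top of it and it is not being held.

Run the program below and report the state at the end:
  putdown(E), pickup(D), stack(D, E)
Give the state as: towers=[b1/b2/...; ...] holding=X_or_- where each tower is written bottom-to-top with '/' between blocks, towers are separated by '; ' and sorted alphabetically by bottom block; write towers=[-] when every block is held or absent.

step 1 (putdown(E)): towers=[A/C; B; D; E] holding=-
step 2 (pickup(D)): towers=[A/C; B; E] holding=D
step 3 (stack(D, E)): towers=[A/C; B; E/D] holding=-

towers=[A/C; B; E/D] holding=-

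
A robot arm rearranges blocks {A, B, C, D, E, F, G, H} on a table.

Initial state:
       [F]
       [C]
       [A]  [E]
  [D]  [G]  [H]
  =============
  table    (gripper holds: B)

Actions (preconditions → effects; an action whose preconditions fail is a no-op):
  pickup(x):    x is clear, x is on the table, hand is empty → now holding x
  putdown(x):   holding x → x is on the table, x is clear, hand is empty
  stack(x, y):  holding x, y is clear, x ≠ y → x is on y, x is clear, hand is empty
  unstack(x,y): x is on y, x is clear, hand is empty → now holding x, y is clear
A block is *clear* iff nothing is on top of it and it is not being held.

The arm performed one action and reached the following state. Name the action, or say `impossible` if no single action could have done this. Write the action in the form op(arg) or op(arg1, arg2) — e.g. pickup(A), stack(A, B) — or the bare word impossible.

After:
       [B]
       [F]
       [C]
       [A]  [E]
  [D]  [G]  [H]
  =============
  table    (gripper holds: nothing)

target: towers=[D; G/A/C/F/B; H/E] holding=-
        putdown(B) → towers=[B; D; G/A/C/F; H/E] holding=-
       stack(B, E) → towers=[D; G/A/C/F; H/E/B] holding=-
       stack(B, F) → towers=[D; G/A/C/F/B; H/E] holding=-  ← match
       stack(B, D) → towers=[D/B; G/A/C/F; H/E] holding=-

stack(B, F)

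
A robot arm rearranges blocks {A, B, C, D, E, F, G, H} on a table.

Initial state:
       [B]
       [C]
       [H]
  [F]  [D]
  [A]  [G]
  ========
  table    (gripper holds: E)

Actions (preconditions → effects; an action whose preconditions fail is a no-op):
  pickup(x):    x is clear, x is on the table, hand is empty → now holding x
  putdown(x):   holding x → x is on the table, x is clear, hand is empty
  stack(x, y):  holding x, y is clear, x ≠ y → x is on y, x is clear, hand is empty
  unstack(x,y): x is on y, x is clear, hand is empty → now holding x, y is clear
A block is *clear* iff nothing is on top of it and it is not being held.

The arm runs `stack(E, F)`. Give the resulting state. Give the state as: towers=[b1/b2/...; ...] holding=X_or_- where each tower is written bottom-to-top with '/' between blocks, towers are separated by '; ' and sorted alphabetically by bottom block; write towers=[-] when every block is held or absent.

towers=[A/F/E; G/D/H/C/B] holding=-

before: towers=[A/F; G/D/H/C/B] holding=E
pre[stack(E, F)]: holding(E) ok, clear(F) ok, E≠F ok
all met → apply stack(E, F)
after:  towers=[A/F/E; G/D/H/C/B] holding=-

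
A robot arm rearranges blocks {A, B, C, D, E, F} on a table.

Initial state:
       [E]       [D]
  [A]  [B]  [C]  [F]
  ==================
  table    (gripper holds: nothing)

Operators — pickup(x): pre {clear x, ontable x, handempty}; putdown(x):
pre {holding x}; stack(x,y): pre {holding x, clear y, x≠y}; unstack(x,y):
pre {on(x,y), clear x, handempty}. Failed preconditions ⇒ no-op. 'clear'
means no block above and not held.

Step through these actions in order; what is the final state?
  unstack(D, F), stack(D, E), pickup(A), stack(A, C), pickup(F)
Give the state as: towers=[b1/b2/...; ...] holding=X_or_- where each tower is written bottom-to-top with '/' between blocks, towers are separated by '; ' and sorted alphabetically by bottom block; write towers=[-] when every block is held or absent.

towers=[B/E/D; C/A] holding=F

step 1 (unstack(D, F)): towers=[A; B/E; C; F] holding=D
step 2 (stack(D, E)): towers=[A; B/E/D; C; F] holding=-
step 3 (pickup(A)): towers=[B/E/D; C; F] holding=A
step 4 (stack(A, C)): towers=[B/E/D; C/A; F] holding=-
step 5 (pickup(F)): towers=[B/E/D; C/A] holding=F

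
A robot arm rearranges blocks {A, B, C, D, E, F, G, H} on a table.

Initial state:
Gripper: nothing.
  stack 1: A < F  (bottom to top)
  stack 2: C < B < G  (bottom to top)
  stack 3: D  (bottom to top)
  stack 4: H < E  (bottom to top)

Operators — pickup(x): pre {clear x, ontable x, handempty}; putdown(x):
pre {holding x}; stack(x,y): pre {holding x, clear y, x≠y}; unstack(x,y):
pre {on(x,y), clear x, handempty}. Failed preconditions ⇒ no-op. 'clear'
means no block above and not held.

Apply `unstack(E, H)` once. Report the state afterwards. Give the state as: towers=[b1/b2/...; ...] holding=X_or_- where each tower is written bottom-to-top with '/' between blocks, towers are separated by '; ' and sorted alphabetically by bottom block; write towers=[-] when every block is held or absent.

before: towers=[A/F; C/B/G; D; H/E] holding=-
pre[unstack(E, H)]: on(E,H) yes, clear(E) yes, handempty yes
all met → apply unstack(E, H)
after:  towers=[A/F; C/B/G; D; H] holding=E

towers=[A/F; C/B/G; D; H] holding=E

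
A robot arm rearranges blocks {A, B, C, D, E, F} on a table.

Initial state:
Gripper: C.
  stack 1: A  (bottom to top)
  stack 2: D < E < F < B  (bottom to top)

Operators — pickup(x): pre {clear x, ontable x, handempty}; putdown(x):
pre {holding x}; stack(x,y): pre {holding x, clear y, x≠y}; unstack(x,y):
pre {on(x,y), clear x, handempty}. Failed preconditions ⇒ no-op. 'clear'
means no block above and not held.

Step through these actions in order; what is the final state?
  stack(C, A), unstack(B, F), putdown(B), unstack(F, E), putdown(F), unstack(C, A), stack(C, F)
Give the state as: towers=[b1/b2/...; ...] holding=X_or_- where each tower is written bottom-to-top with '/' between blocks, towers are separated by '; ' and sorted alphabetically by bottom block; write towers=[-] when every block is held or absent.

step 1 (stack(C, A)): towers=[A/C; D/E/F/B] holding=-
step 2 (unstack(B, F)): towers=[A/C; D/E/F] holding=B
step 3 (putdown(B)): towers=[A/C; B; D/E/F] holding=-
step 4 (unstack(F, E)): towers=[A/C; B; D/E] holding=F
step 5 (putdown(F)): towers=[A/C; B; D/E; F] holding=-
step 6 (unstack(C, A)): towers=[A; B; D/E; F] holding=C
step 7 (stack(C, F)): towers=[A; B; D/E; F/C] holding=-

towers=[A; B; D/E; F/C] holding=-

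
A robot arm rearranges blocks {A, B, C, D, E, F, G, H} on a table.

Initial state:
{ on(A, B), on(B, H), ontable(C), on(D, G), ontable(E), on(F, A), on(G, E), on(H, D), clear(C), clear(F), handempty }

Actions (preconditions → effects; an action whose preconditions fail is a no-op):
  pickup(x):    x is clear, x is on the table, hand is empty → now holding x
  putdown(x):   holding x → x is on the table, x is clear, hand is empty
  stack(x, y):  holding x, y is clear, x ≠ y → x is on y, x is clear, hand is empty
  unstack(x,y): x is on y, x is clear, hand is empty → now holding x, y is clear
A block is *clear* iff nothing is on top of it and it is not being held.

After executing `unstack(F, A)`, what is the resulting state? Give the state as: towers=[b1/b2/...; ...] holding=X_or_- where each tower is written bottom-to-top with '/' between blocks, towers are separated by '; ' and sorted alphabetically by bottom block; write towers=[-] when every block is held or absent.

before: towers=[C; E/G/D/H/B/A/F] holding=-
pre[unstack(F, A)]: on(F,A) ✓, clear(F) ✓, handempty ✓
all met → apply unstack(F, A)
after:  towers=[C; E/G/D/H/B/A] holding=F

towers=[C; E/G/D/H/B/A] holding=F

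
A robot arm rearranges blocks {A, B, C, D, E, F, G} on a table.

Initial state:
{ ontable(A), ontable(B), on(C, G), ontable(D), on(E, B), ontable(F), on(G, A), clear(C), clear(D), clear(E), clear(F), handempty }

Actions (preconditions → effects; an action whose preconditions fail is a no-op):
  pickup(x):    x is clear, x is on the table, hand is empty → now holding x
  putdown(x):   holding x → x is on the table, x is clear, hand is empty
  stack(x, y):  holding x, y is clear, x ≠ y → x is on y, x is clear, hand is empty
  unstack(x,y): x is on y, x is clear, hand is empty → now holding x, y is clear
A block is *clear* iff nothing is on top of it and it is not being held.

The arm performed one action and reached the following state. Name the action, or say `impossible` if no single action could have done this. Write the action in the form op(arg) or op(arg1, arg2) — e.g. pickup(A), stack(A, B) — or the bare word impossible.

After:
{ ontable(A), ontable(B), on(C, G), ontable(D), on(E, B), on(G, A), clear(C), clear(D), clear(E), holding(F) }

pickup(F)

target: towers=[A/G/C; B/E; D] holding=F
         pickup(F) → towers=[A/G/C; B/E; D] holding=F  ← match
         pickup(D) → towers=[A/G/C; B/E; F] holding=D
     unstack(E, B) → towers=[A/G/C; B; D; F] holding=E
     unstack(C, G) → towers=[A/G; B/E; D; F] holding=C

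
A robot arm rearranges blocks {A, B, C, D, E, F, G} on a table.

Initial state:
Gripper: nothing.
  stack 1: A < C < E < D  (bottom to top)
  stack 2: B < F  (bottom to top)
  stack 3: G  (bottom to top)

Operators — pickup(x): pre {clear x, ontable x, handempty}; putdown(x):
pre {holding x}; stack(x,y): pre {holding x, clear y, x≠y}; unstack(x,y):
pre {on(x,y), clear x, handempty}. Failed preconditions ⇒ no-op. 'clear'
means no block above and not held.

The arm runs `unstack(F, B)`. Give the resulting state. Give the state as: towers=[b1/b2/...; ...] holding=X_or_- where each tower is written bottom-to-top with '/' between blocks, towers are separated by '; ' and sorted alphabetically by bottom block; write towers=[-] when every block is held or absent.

before: towers=[A/C/E/D; B/F; G] holding=-
pre[unstack(F, B)]: on(F,B) yes, clear(F) yes, handempty yes
all met → apply unstack(F, B)
after:  towers=[A/C/E/D; B; G] holding=F

towers=[A/C/E/D; B; G] holding=F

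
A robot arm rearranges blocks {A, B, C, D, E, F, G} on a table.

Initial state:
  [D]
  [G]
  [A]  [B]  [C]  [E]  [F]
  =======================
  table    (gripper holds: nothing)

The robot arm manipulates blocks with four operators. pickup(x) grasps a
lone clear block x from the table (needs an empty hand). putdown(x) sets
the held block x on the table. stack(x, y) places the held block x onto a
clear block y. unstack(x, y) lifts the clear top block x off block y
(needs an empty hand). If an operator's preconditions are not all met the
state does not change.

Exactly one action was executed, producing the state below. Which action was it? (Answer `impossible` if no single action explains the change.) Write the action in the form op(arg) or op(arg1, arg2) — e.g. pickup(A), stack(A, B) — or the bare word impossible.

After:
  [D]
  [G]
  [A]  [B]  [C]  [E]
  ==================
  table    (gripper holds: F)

pickup(F)

target: towers=[A/G/D; B; C; E] holding=F
         pickup(B) → towers=[A/G/D; C; E; F] holding=B
         pickup(F) → towers=[A/G/D; B; C; E] holding=F  ← match
     unstack(D, G) → towers=[A/G; B; C; E; F] holding=D
         pickup(E) → towers=[A/G/D; B; C; F] holding=E
         pickup(C) → towers=[A/G/D; B; E; F] holding=C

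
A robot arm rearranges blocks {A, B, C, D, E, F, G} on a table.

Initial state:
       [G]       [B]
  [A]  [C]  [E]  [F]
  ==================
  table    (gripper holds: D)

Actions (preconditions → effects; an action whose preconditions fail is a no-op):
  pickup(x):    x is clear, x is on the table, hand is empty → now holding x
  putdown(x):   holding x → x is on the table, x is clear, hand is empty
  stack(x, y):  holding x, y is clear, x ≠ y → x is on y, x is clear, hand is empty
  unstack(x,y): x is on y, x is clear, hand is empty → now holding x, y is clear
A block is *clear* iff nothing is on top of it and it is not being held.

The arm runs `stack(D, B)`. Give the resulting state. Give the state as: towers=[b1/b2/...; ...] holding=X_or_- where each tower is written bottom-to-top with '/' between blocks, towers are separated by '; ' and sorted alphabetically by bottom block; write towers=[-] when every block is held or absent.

before: towers=[A; C/G; E; F/B] holding=D
pre[stack(D, B)]: holding(D) ok, clear(B) ok, D≠B ok
all met → apply stack(D, B)
after:  towers=[A; C/G; E; F/B/D] holding=-

towers=[A; C/G; E; F/B/D] holding=-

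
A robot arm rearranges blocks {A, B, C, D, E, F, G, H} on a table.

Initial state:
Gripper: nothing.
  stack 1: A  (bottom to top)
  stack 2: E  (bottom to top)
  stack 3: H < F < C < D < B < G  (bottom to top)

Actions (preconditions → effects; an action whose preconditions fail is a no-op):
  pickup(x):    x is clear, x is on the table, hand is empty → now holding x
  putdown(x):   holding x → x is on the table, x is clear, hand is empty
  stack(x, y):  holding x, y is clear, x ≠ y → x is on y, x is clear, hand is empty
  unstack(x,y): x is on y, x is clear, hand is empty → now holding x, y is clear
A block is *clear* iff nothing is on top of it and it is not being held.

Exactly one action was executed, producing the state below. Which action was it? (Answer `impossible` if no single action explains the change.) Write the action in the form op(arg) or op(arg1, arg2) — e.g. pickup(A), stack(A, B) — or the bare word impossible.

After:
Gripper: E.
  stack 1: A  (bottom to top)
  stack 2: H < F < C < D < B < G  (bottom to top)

pickup(E)

target: towers=[A; H/F/C/D/B/G] holding=E
     unstack(G, B) → towers=[A; E; H/F/C/D/B] holding=G
         pickup(A) → towers=[E; H/F/C/D/B/G] holding=A
         pickup(E) → towers=[A; H/F/C/D/B/G] holding=E  ← match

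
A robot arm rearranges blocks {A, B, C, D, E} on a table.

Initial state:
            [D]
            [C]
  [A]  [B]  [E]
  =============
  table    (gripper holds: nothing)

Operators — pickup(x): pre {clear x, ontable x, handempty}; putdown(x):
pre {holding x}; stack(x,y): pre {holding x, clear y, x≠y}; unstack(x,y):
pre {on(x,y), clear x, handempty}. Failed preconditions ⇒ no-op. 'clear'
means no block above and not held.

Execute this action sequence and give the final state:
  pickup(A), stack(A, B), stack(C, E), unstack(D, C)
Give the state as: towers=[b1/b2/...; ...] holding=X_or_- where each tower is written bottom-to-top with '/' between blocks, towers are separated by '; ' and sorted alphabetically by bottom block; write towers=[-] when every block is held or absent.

towers=[B/A; E/C] holding=D

step 1 (pickup(A)): towers=[B; E/C/D] holding=A
step 2 (stack(A, B)): towers=[B/A; E/C/D] holding=-
step 3 (stack(C, E)) [no-op]: towers=[B/A; E/C/D] holding=-
step 4 (unstack(D, C)): towers=[B/A; E/C] holding=D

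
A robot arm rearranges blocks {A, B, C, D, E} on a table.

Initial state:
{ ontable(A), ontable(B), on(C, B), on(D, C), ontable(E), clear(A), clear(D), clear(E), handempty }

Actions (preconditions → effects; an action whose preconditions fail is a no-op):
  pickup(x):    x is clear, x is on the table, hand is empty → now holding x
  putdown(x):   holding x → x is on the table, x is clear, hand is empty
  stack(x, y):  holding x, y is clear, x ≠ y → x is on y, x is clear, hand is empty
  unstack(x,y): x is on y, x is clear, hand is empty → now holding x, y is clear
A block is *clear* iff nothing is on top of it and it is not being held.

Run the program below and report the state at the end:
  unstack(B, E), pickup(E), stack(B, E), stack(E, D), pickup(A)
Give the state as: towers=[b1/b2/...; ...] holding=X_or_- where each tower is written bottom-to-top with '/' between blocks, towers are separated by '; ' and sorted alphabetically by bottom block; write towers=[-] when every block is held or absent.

step 1 (unstack(B, E)) [no-op]: towers=[A; B/C/D; E] holding=-
step 2 (pickup(E)): towers=[A; B/C/D] holding=E
step 3 (stack(B, E)) [no-op]: towers=[A; B/C/D] holding=E
step 4 (stack(E, D)): towers=[A; B/C/D/E] holding=-
step 5 (pickup(A)): towers=[B/C/D/E] holding=A

towers=[B/C/D/E] holding=A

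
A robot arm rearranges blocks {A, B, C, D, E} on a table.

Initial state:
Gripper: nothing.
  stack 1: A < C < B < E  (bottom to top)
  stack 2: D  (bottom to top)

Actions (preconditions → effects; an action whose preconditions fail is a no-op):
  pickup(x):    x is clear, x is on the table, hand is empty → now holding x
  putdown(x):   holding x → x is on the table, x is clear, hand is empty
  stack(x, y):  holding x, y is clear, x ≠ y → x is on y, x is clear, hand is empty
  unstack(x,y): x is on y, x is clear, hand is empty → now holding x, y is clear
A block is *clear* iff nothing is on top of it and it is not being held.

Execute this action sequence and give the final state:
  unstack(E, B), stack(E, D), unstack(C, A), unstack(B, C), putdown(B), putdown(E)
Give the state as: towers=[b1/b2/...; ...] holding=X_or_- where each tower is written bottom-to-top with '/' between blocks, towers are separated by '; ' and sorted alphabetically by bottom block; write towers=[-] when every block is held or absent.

towers=[A/C; B; D/E] holding=-

step 1 (unstack(E, B)): towers=[A/C/B; D] holding=E
step 2 (stack(E, D)): towers=[A/C/B; D/E] holding=-
step 3 (unstack(C, A)) [no-op]: towers=[A/C/B; D/E] holding=-
step 4 (unstack(B, C)): towers=[A/C; D/E] holding=B
step 5 (putdown(B)): towers=[A/C; B; D/E] holding=-
step 6 (putdown(E)) [no-op]: towers=[A/C; B; D/E] holding=-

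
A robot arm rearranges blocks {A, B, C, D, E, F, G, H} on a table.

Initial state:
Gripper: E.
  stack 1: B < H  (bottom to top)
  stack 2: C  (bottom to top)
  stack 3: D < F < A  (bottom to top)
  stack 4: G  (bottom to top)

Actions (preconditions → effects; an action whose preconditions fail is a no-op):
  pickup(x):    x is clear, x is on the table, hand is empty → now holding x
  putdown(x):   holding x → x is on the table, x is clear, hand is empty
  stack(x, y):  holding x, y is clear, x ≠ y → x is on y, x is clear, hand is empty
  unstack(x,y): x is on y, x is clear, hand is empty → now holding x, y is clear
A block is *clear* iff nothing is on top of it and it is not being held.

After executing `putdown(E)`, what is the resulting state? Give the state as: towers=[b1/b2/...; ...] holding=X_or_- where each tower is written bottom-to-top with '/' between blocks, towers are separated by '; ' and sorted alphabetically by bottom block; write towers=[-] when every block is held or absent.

towers=[B/H; C; D/F/A; E; G] holding=-

before: towers=[B/H; C; D/F/A; G] holding=E
pre[putdown(E)]: holding(E) ok
all met → apply putdown(E)
after:  towers=[B/H; C; D/F/A; E; G] holding=-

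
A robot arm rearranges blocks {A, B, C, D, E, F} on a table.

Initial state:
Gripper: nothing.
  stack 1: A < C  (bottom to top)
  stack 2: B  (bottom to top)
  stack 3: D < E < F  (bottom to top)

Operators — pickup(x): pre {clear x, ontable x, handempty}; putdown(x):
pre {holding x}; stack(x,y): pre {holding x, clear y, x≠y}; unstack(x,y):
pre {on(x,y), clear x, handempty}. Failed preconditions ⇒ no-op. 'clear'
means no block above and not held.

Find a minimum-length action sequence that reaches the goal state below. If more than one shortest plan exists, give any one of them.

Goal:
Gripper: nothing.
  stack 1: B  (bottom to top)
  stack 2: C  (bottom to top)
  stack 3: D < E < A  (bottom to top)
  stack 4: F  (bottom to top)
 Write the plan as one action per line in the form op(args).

step 1 (unstack(F, E)): towers=[A/C; B; D/E] holding=F
step 2 (putdown(F)): towers=[A/C; B; D/E; F] holding=-
step 3 (unstack(C, A)): towers=[A; B; D/E; F] holding=C
step 4 (putdown(C)): towers=[A; B; C; D/E; F] holding=-
step 5 (pickup(A)): towers=[B; C; D/E; F] holding=A
step 6 (stack(A, E)): towers=[B; C; D/E/A; F] holding=-
goal check: towers=[B; C; D/E/A; F] holding=- — reached (length 6, optimal by BFS)

unstack(F, E)
putdown(F)
unstack(C, A)
putdown(C)
pickup(A)
stack(A, E)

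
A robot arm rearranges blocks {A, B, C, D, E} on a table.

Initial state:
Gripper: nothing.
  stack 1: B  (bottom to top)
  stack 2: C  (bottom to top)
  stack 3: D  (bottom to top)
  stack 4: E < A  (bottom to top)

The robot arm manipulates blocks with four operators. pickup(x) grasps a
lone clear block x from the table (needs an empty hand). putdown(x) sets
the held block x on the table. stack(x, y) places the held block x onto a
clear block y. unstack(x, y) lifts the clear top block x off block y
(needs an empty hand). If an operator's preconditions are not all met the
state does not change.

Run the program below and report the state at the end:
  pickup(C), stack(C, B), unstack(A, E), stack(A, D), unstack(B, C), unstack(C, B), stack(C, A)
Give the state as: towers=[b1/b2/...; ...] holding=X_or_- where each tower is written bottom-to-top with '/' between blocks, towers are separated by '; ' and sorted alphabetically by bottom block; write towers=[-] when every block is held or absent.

towers=[B; D/A/C; E] holding=-

step 1 (pickup(C)): towers=[B; D; E/A] holding=C
step 2 (stack(C, B)): towers=[B/C; D; E/A] holding=-
step 3 (unstack(A, E)): towers=[B/C; D; E] holding=A
step 4 (stack(A, D)): towers=[B/C; D/A; E] holding=-
step 5 (unstack(B, C)) [no-op]: towers=[B/C; D/A; E] holding=-
step 6 (unstack(C, B)): towers=[B; D/A; E] holding=C
step 7 (stack(C, A)): towers=[B; D/A/C; E] holding=-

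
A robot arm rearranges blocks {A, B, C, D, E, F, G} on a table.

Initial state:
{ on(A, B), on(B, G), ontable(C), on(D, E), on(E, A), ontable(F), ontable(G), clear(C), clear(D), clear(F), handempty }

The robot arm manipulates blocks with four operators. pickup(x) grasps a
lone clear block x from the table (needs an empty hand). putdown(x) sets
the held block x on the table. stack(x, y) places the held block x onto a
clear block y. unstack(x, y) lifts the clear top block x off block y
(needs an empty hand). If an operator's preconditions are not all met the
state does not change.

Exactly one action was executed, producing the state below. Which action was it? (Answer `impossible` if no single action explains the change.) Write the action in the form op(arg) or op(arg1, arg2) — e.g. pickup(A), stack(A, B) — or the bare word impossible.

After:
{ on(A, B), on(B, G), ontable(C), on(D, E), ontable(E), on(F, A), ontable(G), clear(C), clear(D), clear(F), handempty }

target: towers=[C; E/D; G/B/A/F] holding=-
         pickup(F) → towers=[C; G/B/A/E/D] holding=F
     unstack(D, E) → towers=[C; F; G/B/A/E] holding=D
         pickup(C) → towers=[F; G/B/A/E/D] holding=C
none of the 3 applicable actions match → impossible

impossible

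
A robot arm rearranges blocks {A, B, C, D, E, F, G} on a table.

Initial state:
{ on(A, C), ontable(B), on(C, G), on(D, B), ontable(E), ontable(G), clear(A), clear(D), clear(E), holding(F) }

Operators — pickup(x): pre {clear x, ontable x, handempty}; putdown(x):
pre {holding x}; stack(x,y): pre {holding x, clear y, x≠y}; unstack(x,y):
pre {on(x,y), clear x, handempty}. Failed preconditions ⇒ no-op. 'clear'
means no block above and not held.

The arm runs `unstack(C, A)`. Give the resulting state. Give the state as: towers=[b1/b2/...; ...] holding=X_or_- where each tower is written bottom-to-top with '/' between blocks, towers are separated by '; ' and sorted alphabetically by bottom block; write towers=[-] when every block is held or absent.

towers=[B/D; E; G/C/A] holding=F

before: towers=[B/D; E; G/C/A] holding=F
pre[unstack(C, A)]: on(C,A) fail, clear(C) fail, handempty fail
on(C,A), clear(C), handempty unmet → unstack(C, A) is a no-op
after:  towers=[B/D; E; G/C/A] holding=F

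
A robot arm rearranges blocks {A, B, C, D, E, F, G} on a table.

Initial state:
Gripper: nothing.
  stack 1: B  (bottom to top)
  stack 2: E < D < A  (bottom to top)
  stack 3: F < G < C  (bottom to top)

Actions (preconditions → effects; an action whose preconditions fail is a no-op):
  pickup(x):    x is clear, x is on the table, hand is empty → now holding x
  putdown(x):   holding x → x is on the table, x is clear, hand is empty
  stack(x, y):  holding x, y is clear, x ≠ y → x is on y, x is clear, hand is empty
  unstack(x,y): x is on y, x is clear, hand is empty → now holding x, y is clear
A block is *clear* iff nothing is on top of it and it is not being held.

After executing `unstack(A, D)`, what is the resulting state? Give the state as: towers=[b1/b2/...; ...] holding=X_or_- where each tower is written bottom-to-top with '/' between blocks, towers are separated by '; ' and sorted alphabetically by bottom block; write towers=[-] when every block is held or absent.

before: towers=[B; E/D/A; F/G/C] holding=-
pre[unstack(A, D)]: on(A,D) ok, clear(A) ok, handempty ok
all met → apply unstack(A, D)
after:  towers=[B; E/D; F/G/C] holding=A

towers=[B; E/D; F/G/C] holding=A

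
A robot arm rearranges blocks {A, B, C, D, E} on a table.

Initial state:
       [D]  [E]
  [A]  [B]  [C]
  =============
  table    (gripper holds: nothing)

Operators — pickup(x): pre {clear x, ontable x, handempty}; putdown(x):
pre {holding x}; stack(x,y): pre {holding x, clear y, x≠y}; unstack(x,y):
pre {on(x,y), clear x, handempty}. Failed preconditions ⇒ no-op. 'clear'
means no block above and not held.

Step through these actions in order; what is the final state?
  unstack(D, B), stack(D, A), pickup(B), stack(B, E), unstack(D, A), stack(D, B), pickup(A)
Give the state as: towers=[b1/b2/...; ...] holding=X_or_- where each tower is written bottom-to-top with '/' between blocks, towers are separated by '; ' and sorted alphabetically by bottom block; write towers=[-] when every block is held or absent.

step 1 (unstack(D, B)): towers=[A; B; C/E] holding=D
step 2 (stack(D, A)): towers=[A/D; B; C/E] holding=-
step 3 (pickup(B)): towers=[A/D; C/E] holding=B
step 4 (stack(B, E)): towers=[A/D; C/E/B] holding=-
step 5 (unstack(D, A)): towers=[A; C/E/B] holding=D
step 6 (stack(D, B)): towers=[A; C/E/B/D] holding=-
step 7 (pickup(A)): towers=[C/E/B/D] holding=A

towers=[C/E/B/D] holding=A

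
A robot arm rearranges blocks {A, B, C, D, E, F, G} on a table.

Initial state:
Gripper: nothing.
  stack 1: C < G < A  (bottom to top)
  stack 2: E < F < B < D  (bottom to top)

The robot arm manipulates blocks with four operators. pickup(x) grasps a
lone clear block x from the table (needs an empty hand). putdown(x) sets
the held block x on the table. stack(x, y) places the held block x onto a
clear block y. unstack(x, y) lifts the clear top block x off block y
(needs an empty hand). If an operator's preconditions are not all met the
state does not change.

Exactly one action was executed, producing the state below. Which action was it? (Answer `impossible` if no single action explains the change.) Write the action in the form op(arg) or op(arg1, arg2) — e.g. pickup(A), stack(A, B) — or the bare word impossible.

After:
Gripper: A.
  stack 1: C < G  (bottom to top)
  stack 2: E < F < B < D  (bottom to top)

unstack(A, G)

target: towers=[C/G; E/F/B/D] holding=A
     unstack(D, B) → towers=[C/G/A; E/F/B] holding=D
     unstack(A, G) → towers=[C/G; E/F/B/D] holding=A  ← match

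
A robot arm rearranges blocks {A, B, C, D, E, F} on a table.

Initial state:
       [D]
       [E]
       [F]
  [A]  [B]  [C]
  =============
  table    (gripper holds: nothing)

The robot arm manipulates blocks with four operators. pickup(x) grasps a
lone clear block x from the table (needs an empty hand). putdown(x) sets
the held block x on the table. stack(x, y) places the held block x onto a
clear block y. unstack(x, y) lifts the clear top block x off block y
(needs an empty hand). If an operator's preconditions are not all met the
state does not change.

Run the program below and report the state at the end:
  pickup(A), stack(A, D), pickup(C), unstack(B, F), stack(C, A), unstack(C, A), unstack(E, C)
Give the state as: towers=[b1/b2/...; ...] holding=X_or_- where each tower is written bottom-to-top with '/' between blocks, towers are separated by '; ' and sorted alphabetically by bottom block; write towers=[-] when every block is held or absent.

step 1 (pickup(A)): towers=[B/F/E/D; C] holding=A
step 2 (stack(A, D)): towers=[B/F/E/D/A; C] holding=-
step 3 (pickup(C)): towers=[B/F/E/D/A] holding=C
step 4 (unstack(B, F)) [no-op]: towers=[B/F/E/D/A] holding=C
step 5 (stack(C, A)): towers=[B/F/E/D/A/C] holding=-
step 6 (unstack(C, A)): towers=[B/F/E/D/A] holding=C
step 7 (unstack(E, C)) [no-op]: towers=[B/F/E/D/A] holding=C

towers=[B/F/E/D/A] holding=C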